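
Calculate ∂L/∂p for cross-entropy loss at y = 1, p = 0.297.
∂L/∂p = -3.367

∂L/∂p = -y/p + (1-y)/(1-p) = -1/0.297 + 0 = -3.367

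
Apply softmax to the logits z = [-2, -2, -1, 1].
p = [0.0403, 0.0403, 0.1096, 0.8098]

exp(z) = [0.1353, 0.1353, 0.3679, 2.718]
Sum = 3.357
p = [0.0403, 0.0403, 0.1096, 0.8098]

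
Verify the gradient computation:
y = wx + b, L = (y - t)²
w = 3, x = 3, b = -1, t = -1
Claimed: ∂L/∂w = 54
Correct

y = (3)(3) + -1 = 8
∂L/∂y = 2(y - t) = 2(8 - -1) = 18
∂y/∂w = x = 3
∂L/∂w = 18 × 3 = 54

Claimed value: 54
Correct: The correct gradient is 54.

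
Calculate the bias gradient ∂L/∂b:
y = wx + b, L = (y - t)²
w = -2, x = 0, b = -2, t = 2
∂L/∂b = -8

y = wx + b = (-2)(0) + -2 = -2
∂L/∂y = 2(y - t) = 2(-2 - 2) = -8
∂y/∂b = 1
∂L/∂b = ∂L/∂y · ∂y/∂b = -8 × 1 = -8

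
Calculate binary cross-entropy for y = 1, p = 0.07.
L = 2.659

L = -1·log(0.07) - 0·log(0.93) = -log(0.07) = 2.659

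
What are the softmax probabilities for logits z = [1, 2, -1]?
p = [0.2595, 0.7054, 0.0351]

exp(z) = [2.718, 7.389, 0.3679]
Sum = 10.48
p = [0.2595, 0.7054, 0.0351]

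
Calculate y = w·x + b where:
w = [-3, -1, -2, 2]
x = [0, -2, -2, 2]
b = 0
y = 10

y = (-3)(0) + (-1)(-2) + (-2)(-2) + (2)(2) + 0 = 10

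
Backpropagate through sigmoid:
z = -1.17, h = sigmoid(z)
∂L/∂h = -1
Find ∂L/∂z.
∂L/∂z = -0.1808

σ(-1.17) = 0.2369
σ'(-1.17) = σ(-1.17)(1 - σ(-1.17)) = 0.2369 × 0.7631 = 0.1808
∂L/∂z = ∂L/∂h · σ'(z) = -1 × 0.1808 = -0.1808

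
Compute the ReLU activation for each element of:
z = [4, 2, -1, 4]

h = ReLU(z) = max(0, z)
h = [4, 2, 0, 4]

ReLU applied element-wise: max(0,4)=4, max(0,2)=2, max(0,-1)=0, max(0,4)=4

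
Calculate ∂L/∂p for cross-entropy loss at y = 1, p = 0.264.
∂L/∂p = -3.788

∂L/∂p = -y/p + (1-y)/(1-p) = -1/0.264 + 0 = -3.788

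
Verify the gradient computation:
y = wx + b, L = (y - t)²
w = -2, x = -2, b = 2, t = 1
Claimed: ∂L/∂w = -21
Incorrect

y = (-2)(-2) + 2 = 6
∂L/∂y = 2(y - t) = 2(6 - 1) = 10
∂y/∂w = x = -2
∂L/∂w = 10 × -2 = -20

Claimed value: -21
Incorrect: The correct gradient is -20.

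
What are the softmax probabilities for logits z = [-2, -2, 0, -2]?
p = [0.0963, 0.0963, 0.7112, 0.0963]

exp(z) = [0.1353, 0.1353, 1, 0.1353]
Sum = 1.406
p = [0.0963, 0.0963, 0.7112, 0.0963]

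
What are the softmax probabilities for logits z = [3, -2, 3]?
p = [0.4983, 0.0034, 0.4983]

exp(z) = [20.09, 0.1353, 20.09]
Sum = 40.31
p = [0.4983, 0.0034, 0.4983]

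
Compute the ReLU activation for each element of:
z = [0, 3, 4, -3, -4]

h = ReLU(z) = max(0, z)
h = [0, 3, 4, 0, 0]

ReLU applied element-wise: max(0,0)=0, max(0,3)=3, max(0,4)=4, max(0,-3)=0, max(0,-4)=0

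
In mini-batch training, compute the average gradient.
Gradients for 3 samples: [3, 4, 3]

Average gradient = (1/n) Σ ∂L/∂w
Average gradient = 3.333

Average = (1/3)(3 + 4 + 3) = 10/3 = 3.333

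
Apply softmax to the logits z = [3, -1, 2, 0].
p = [0.6964, 0.0128, 0.2562, 0.0347]

exp(z) = [20.09, 0.3679, 7.389, 1]
Sum = 28.84
p = [0.6964, 0.0128, 0.2562, 0.0347]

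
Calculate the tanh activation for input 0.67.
0.585

tanh(0.67) = (e^(0.67) - e^(-0.67))/(e^(0.67) + e^(-0.67)) = 0.585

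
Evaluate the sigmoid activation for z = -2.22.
0.09797

sigmoid(-2.22) = 1/(1 + e^(2.22)) = 1/(1 + 9.207) = 0.09797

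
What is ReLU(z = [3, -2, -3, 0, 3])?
h = [3, 0, 0, 0, 3]

ReLU applied element-wise: max(0,3)=3, max(0,-2)=0, max(0,-3)=0, max(0,0)=0, max(0,3)=3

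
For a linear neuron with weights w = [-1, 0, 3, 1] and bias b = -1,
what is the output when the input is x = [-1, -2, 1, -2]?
y = 1

y = (-1)(-1) + (0)(-2) + (3)(1) + (1)(-2) + -1 = 1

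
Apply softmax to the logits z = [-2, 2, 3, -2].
p = [0.0049, 0.2663, 0.7239, 0.0049]

exp(z) = [0.1353, 7.389, 20.09, 0.1353]
Sum = 27.75
p = [0.0049, 0.2663, 0.7239, 0.0049]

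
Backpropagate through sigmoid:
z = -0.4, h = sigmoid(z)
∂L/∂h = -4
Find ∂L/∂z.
∂L/∂z = -0.961

σ(-0.4) = 0.4013
σ'(-0.4) = σ(-0.4)(1 - σ(-0.4)) = 0.4013 × 0.5987 = 0.2403
∂L/∂z = ∂L/∂h · σ'(z) = -4 × 0.2403 = -0.961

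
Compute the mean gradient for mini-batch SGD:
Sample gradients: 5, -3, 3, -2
Average gradient = 0.75

Average = (1/4)(5 + -3 + 3 + -2) = 3/4 = 0.75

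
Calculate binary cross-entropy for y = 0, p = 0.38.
L = 0.478

L = -0·log(0.38) - 1·log(0.62) = -log(0.62) = 0.478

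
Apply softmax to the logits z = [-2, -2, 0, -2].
p = [0.0963, 0.0963, 0.7112, 0.0963]

exp(z) = [0.1353, 0.1353, 1, 0.1353]
Sum = 1.406
p = [0.0963, 0.0963, 0.7112, 0.0963]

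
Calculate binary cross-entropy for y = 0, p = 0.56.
L = 0.821

L = -0·log(0.56) - 1·log(0.44) = -log(0.44) = 0.821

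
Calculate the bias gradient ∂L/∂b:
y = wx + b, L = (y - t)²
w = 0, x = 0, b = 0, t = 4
∂L/∂b = -8

y = wx + b = (0)(0) + 0 = 0
∂L/∂y = 2(y - t) = 2(0 - 4) = -8
∂y/∂b = 1
∂L/∂b = ∂L/∂y · ∂y/∂b = -8 × 1 = -8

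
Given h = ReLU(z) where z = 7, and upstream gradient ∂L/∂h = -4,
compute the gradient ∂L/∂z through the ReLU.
∂L/∂z = -4

h = ReLU(7) = 7
Since z > 0: ∂h/∂z = 1
∂L/∂z = ∂L/∂h · ∂h/∂z = -4 × 1 = -4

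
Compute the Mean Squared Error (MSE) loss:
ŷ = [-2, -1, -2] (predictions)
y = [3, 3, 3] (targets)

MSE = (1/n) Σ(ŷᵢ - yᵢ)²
MSE = 22

MSE = (1/3)((-2-3)² + (-1-3)² + (-2-3)²) = (1/3)(25 + 16 + 25) = 22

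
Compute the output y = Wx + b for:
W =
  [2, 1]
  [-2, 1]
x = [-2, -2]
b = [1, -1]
y = [-5, 1]

Wx = [2×-2 + 1×-2, -2×-2 + 1×-2]
   = [-6, 2]
y = Wx + b = [-6 + 1, 2 + -1] = [-5, 1]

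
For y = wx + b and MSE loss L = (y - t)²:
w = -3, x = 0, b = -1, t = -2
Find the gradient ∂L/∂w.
∂L/∂w = 0

y = wx + b = (-3)(0) + -1 = -1
∂L/∂y = 2(y - t) = 2(-1 - -2) = 2
∂y/∂w = x = 0
∂L/∂w = ∂L/∂y · ∂y/∂w = 2 × 0 = 0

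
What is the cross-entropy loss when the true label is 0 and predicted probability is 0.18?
L = 0.1985

L = -0·log(0.18) - 1·log(0.82) = -log(0.82) = 0.1985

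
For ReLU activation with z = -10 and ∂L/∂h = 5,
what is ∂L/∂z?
∂L/∂z = 0

h = ReLU(-10) = 0
Since z < 0: ∂h/∂z = 0
∂L/∂z = ∂L/∂h · ∂h/∂z = 5 × 0 = 0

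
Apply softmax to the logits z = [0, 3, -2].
p = [0.0471, 0.9465, 0.0064]

exp(z) = [1, 20.09, 0.1353]
Sum = 21.22
p = [0.0471, 0.9465, 0.0064]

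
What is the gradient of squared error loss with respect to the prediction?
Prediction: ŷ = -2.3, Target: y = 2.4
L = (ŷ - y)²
∂L/∂ŷ = -9.4

∂L/∂ŷ = 2(ŷ - y) = 2(-2.3 - 2.4) = 2(-4.7) = -9.4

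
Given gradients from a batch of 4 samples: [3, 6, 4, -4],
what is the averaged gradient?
Average gradient = 2.25

Average = (1/4)(3 + 6 + 4 + -4) = 9/4 = 2.25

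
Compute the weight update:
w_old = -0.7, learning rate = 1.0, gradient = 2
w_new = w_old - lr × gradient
w_new = -2.7

w_new = w - η·∂L/∂w = -0.7 - 1.0×(2) = -0.7 - (2) = -2.7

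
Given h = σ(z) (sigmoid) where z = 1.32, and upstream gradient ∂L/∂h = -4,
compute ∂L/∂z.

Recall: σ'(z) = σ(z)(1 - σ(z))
∂L/∂z = -0.6655

σ(1.32) = 0.7892
σ'(1.32) = σ(1.32)(1 - σ(1.32)) = 0.7892 × 0.2108 = 0.1664
∂L/∂z = ∂L/∂h · σ'(z) = -4 × 0.1664 = -0.6655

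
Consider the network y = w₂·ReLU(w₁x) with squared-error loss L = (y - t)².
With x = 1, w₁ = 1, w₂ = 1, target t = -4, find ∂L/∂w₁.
∂L/∂w₁ = 10

Forward pass:
z = w₁x = 1×1 = 1
h = ReLU(1) = 1
y = w₂h = 1×1 = 1

Backward pass:
∂L/∂y = 2(y - t) = 2(1 - -4) = 10
∂y/∂h = w₂ = 1
∂h/∂z = 1 (ReLU derivative)
∂z/∂w₁ = x = 1

∂L/∂w₁ = 10 × 1 × 1 × 1 = 10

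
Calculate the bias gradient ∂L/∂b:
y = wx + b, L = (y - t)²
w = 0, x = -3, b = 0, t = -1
∂L/∂b = 2

y = wx + b = (0)(-3) + 0 = 0
∂L/∂y = 2(y - t) = 2(0 - -1) = 2
∂y/∂b = 1
∂L/∂b = ∂L/∂y · ∂y/∂b = 2 × 1 = 2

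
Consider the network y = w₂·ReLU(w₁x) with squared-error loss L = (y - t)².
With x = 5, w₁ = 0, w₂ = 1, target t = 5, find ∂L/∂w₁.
∂L/∂w₁ = 0

Forward pass:
z = w₁x = 0×5 = 0
h = ReLU(0) = 0
y = w₂h = 1×0 = 0

Backward pass:
∂L/∂y = 2(y - t) = 2(0 - 5) = -10
∂y/∂h = w₂ = 1
∂h/∂z = 0 (ReLU derivative)
∂z/∂w₁ = x = 5

∂L/∂w₁ = -10 × 1 × 0 × 5 = 0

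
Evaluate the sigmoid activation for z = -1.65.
0.1611

sigmoid(-1.65) = 1/(1 + e^(1.65)) = 1/(1 + 5.207) = 0.1611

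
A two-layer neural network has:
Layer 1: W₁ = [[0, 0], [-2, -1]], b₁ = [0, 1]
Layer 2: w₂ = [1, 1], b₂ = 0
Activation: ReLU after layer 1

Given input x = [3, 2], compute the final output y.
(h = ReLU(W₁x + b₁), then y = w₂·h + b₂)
y = 0

Layer 1 pre-activation: z₁ = [0, -7]
After ReLU: h = [0, 0]
Layer 2 output: y = 1×0 + 1×0 + 0 = 0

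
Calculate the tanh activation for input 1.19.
0.8306

tanh(1.19) = (e^(1.19) - e^(-1.19))/(e^(1.19) + e^(-1.19)) = 0.8306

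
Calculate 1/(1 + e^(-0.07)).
0.5175

sigmoid(0.07) = 1/(1 + e^(-0.07)) = 1/(1 + 0.9324) = 0.5175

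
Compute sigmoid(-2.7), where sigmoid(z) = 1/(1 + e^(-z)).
0.06297

sigmoid(-2.7) = 1/(1 + e^(2.7)) = 1/(1 + 14.88) = 0.06297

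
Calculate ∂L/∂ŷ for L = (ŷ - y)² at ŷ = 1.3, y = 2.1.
∂L/∂ŷ = -1.6

∂L/∂ŷ = 2(ŷ - y) = 2(1.3 - 2.1) = 2(-0.8) = -1.6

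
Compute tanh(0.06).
0.05993

tanh(0.06) = (e^(0.06) - e^(-0.06))/(e^(0.06) + e^(-0.06)) = 0.05993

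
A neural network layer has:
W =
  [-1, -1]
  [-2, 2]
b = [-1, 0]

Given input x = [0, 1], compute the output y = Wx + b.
y = [-2, 2]

Wx = [-1×0 + -1×1, -2×0 + 2×1]
   = [-1, 2]
y = Wx + b = [-1 + -1, 2 + 0] = [-2, 2]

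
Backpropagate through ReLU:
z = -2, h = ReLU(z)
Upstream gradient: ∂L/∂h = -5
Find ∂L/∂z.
∂L/∂z = 0

h = ReLU(-2) = 0
Since z < 0: ∂h/∂z = 0
∂L/∂z = ∂L/∂h · ∂h/∂z = -5 × 0 = 0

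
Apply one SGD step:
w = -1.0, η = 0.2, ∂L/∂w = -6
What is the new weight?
w_new = 0.2

w_new = w - η·∂L/∂w = -1.0 - 0.2×(-6) = -1.0 - (-1.2) = 0.2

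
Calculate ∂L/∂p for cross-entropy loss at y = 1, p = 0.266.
∂L/∂p = -3.759

∂L/∂p = -y/p + (1-y)/(1-p) = -1/0.266 + 0 = -3.759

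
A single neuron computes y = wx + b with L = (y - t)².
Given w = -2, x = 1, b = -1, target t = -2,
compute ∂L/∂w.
∂L/∂w = -2

y = wx + b = (-2)(1) + -1 = -3
∂L/∂y = 2(y - t) = 2(-3 - -2) = -2
∂y/∂w = x = 1
∂L/∂w = ∂L/∂y · ∂y/∂w = -2 × 1 = -2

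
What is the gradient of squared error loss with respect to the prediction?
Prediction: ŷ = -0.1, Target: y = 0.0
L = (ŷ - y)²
∂L/∂ŷ = -0.2

∂L/∂ŷ = 2(ŷ - y) = 2(-0.1 - 0.0) = 2(-0.1) = -0.2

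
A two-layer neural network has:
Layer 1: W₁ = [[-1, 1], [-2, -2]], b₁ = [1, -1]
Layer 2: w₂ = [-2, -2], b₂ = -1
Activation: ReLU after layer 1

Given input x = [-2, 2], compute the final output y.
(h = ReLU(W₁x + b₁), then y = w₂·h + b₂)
y = -11

Layer 1 pre-activation: z₁ = [5, -1]
After ReLU: h = [5, 0]
Layer 2 output: y = -2×5 + -2×0 + -1 = -11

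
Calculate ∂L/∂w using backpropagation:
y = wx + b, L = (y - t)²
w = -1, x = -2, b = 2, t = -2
∂L/∂w = -24

y = wx + b = (-1)(-2) + 2 = 4
∂L/∂y = 2(y - t) = 2(4 - -2) = 12
∂y/∂w = x = -2
∂L/∂w = ∂L/∂y · ∂y/∂w = 12 × -2 = -24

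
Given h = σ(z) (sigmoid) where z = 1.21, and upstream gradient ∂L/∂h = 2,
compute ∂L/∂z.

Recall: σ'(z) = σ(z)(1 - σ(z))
∂L/∂z = 0.3539

σ(1.21) = 0.7703
σ'(1.21) = σ(1.21)(1 - σ(1.21)) = 0.7703 × 0.2297 = 0.1769
∂L/∂z = ∂L/∂h · σ'(z) = 2 × 0.1769 = 0.3539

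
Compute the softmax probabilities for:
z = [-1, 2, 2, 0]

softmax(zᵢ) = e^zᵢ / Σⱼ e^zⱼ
p = [0.0228, 0.4576, 0.4576, 0.0619]

exp(z) = [0.3679, 7.389, 7.389, 1]
Sum = 16.15
p = [0.0228, 0.4576, 0.4576, 0.0619]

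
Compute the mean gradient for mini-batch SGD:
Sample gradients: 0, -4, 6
Average gradient = 0.6667

Average = (1/3)(0 + -4 + 6) = 2/3 = 0.6667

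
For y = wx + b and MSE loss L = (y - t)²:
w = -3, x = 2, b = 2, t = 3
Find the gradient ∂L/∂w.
∂L/∂w = -28

y = wx + b = (-3)(2) + 2 = -4
∂L/∂y = 2(y - t) = 2(-4 - 3) = -14
∂y/∂w = x = 2
∂L/∂w = ∂L/∂y · ∂y/∂w = -14 × 2 = -28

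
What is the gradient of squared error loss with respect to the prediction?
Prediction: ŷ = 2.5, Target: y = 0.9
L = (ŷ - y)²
∂L/∂ŷ = 3.2

∂L/∂ŷ = 2(ŷ - y) = 2(2.5 - 0.9) = 2(1.6) = 3.2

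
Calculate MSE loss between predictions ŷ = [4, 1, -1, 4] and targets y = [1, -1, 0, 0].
MSE = 7.5

MSE = (1/4)((4-1)² + (1--1)² + (-1-0)² + (4-0)²) = (1/4)(9 + 4 + 1 + 16) = 7.5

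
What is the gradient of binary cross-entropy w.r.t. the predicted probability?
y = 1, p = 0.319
∂L/∂p = -3.135

∂L/∂p = -y/p + (1-y)/(1-p) = -1/0.319 + 0 = -3.135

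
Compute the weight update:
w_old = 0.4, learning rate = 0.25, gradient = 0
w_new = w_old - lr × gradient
w_new = 0.4

w_new = w - η·∂L/∂w = 0.4 - 0.25×(0) = 0.4 - (0) = 0.4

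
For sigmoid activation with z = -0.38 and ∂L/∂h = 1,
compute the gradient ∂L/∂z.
∂L/∂z = 0.2412

σ(-0.38) = 0.4061
σ'(-0.38) = σ(-0.38)(1 - σ(-0.38)) = 0.4061 × 0.5939 = 0.2412
∂L/∂z = ∂L/∂h · σ'(z) = 1 × 0.2412 = 0.2412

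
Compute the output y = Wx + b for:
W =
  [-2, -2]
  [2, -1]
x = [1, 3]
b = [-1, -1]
y = [-9, -2]

Wx = [-2×1 + -2×3, 2×1 + -1×3]
   = [-8, -1]
y = Wx + b = [-8 + -1, -1 + -1] = [-9, -2]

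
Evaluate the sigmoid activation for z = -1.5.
0.1824

sigmoid(-1.5) = 1/(1 + e^(1.5)) = 1/(1 + 4.482) = 0.1824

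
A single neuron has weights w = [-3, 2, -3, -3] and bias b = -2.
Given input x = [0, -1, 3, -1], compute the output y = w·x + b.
y = -10

y = (-3)(0) + (2)(-1) + (-3)(3) + (-3)(-1) + -2 = -10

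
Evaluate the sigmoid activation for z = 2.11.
0.8919

sigmoid(2.11) = 1/(1 + e^(-2.11)) = 1/(1 + 0.1212) = 0.8919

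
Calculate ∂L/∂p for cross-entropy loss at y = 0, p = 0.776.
∂L/∂p = 4.464

∂L/∂p = -y/p + (1-y)/(1-p) = 0 + 1/0.224 = 4.464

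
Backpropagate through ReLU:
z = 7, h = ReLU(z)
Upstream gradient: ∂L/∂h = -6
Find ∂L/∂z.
∂L/∂z = -6

h = ReLU(7) = 7
Since z > 0: ∂h/∂z = 1
∂L/∂z = ∂L/∂h · ∂h/∂z = -6 × 1 = -6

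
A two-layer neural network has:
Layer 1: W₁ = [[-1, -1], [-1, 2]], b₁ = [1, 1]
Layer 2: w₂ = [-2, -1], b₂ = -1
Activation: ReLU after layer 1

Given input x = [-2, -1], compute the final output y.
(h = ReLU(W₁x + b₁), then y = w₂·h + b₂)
y = -10

Layer 1 pre-activation: z₁ = [4, 1]
After ReLU: h = [4, 1]
Layer 2 output: y = -2×4 + -1×1 + -1 = -10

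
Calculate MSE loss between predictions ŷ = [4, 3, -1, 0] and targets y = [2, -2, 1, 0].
MSE = 8.25

MSE = (1/4)((4-2)² + (3--2)² + (-1-1)² + (0-0)²) = (1/4)(4 + 25 + 4 + 0) = 8.25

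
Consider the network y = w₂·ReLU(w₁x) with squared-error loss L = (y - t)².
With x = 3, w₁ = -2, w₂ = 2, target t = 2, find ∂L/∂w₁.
∂L/∂w₁ = 0

Forward pass:
z = w₁x = -2×3 = -6
h = ReLU(-6) = 0
y = w₂h = 2×0 = 0

Backward pass:
∂L/∂y = 2(y - t) = 2(0 - 2) = -4
∂y/∂h = w₂ = 2
∂h/∂z = 0 (ReLU derivative)
∂z/∂w₁ = x = 3

∂L/∂w₁ = -4 × 2 × 0 × 3 = 0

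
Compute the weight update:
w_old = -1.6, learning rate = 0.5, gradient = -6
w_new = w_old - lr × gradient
w_new = 1.4

w_new = w - η·∂L/∂w = -1.6 - 0.5×(-6) = -1.6 - (-3) = 1.4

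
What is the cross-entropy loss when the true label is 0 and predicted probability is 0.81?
L = 1.661

L = -0·log(0.81) - 1·log(0.19) = -log(0.19) = 1.661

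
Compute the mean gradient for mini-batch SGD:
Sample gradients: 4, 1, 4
Average gradient = 3

Average = (1/3)(4 + 1 + 4) = 9/3 = 3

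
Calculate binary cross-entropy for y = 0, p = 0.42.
L = 0.5447

L = -0·log(0.42) - 1·log(0.58) = -log(0.58) = 0.5447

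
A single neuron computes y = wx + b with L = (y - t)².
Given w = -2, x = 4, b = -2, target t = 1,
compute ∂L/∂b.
∂L/∂b = -22

y = wx + b = (-2)(4) + -2 = -10
∂L/∂y = 2(y - t) = 2(-10 - 1) = -22
∂y/∂b = 1
∂L/∂b = ∂L/∂y · ∂y/∂b = -22 × 1 = -22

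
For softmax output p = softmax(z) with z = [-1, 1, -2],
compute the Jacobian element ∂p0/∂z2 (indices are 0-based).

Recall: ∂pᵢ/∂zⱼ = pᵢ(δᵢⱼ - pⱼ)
∂p0/∂z2 = -0.004797

p = softmax(z) = [0.1142, 0.8438, 0.04201]
p0 = 0.1142, p2 = 0.04201

∂p0/∂z2 = -p0 × p2 = -0.1142 × 0.04201 = -0.004797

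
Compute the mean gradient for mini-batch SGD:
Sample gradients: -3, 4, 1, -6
Average gradient = -1

Average = (1/4)(-3 + 4 + 1 + -6) = -4/4 = -1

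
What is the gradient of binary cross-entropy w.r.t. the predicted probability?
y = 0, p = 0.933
∂L/∂p = 14.93

∂L/∂p = -y/p + (1-y)/(1-p) = 0 + 1/0.067 = 14.93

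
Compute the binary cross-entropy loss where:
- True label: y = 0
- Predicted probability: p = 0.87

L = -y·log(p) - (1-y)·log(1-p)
L = 2.04

L = -0·log(0.87) - 1·log(0.13) = -log(0.13) = 2.04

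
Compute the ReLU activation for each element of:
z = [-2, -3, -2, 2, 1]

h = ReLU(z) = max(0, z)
h = [0, 0, 0, 2, 1]

ReLU applied element-wise: max(0,-2)=0, max(0,-3)=0, max(0,-2)=0, max(0,2)=2, max(0,1)=1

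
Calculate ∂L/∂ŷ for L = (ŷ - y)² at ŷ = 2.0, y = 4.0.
∂L/∂ŷ = -4.0

∂L/∂ŷ = 2(ŷ - y) = 2(2.0 - 4.0) = 2(-2.0) = -4.0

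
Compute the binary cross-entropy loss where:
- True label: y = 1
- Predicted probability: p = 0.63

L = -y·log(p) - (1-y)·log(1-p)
L = 0.462

L = -1·log(0.63) - 0·log(0.37) = -log(0.63) = 0.462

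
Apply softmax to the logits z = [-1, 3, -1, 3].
p = [0.009, 0.491, 0.009, 0.491]

exp(z) = [0.3679, 20.09, 0.3679, 20.09]
Sum = 40.91
p = [0.009, 0.491, 0.009, 0.491]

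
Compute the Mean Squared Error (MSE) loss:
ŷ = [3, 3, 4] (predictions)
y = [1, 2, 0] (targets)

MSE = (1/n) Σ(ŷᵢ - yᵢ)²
MSE = 7

MSE = (1/3)((3-1)² + (3-2)² + (4-0)²) = (1/3)(4 + 1 + 16) = 7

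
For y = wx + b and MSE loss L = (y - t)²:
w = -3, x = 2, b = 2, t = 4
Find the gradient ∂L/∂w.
∂L/∂w = -32

y = wx + b = (-3)(2) + 2 = -4
∂L/∂y = 2(y - t) = 2(-4 - 4) = -16
∂y/∂w = x = 2
∂L/∂w = ∂L/∂y · ∂y/∂w = -16 × 2 = -32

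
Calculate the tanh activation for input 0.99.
0.7574

tanh(0.99) = (e^(0.99) - e^(-0.99))/(e^(0.99) + e^(-0.99)) = 0.7574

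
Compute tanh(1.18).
0.8275

tanh(1.18) = (e^(1.18) - e^(-1.18))/(e^(1.18) + e^(-1.18)) = 0.8275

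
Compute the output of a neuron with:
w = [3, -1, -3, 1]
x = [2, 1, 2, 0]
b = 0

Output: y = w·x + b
y = -1

y = (3)(2) + (-1)(1) + (-3)(2) + (1)(0) + 0 = -1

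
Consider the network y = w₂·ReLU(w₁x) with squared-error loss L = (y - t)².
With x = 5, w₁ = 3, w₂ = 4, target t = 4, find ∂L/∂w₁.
∂L/∂w₁ = 2240

Forward pass:
z = w₁x = 3×5 = 15
h = ReLU(15) = 15
y = w₂h = 4×15 = 60

Backward pass:
∂L/∂y = 2(y - t) = 2(60 - 4) = 112
∂y/∂h = w₂ = 4
∂h/∂z = 1 (ReLU derivative)
∂z/∂w₁ = x = 5

∂L/∂w₁ = 112 × 4 × 1 × 5 = 2240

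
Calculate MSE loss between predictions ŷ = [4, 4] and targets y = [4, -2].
MSE = 18

MSE = (1/2)((4-4)² + (4--2)²) = (1/2)(0 + 36) = 18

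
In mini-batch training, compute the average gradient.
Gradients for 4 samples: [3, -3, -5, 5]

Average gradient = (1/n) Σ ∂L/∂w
Average gradient = 0

Average = (1/4)(3 + -3 + -5 + 5) = 0/4 = 0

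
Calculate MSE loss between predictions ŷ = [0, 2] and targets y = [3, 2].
MSE = 4.5

MSE = (1/2)((0-3)² + (2-2)²) = (1/2)(9 + 0) = 4.5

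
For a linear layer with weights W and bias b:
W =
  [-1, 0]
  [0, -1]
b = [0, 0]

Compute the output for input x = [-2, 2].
y = [2, -2]

Wx = [-1×-2 + 0×2, 0×-2 + -1×2]
   = [2, -2]
y = Wx + b = [2 + 0, -2 + 0] = [2, -2]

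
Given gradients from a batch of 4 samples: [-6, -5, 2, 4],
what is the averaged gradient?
Average gradient = -1.25

Average = (1/4)(-6 + -5 + 2 + 4) = -5/4 = -1.25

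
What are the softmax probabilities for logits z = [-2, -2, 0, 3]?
p = [0.0063, 0.0063, 0.0468, 0.9405]

exp(z) = [0.1353, 0.1353, 1, 20.09]
Sum = 21.36
p = [0.0063, 0.0063, 0.0468, 0.9405]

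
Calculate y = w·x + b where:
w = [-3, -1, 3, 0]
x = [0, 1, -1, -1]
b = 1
y = -3

y = (-3)(0) + (-1)(1) + (3)(-1) + (0)(-1) + 1 = -3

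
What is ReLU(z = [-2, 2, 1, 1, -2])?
h = [0, 2, 1, 1, 0]

ReLU applied element-wise: max(0,-2)=0, max(0,2)=2, max(0,1)=1, max(0,1)=1, max(0,-2)=0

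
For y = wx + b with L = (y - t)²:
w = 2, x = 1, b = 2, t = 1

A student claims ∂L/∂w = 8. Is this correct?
Incorrect

y = (2)(1) + 2 = 4
∂L/∂y = 2(y - t) = 2(4 - 1) = 6
∂y/∂w = x = 1
∂L/∂w = 6 × 1 = 6

Claimed value: 8
Incorrect: The correct gradient is 6.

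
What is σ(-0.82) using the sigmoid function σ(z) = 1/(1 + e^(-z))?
0.3058

sigmoid(-0.82) = 1/(1 + e^(0.82)) = 1/(1 + 2.27) = 0.3058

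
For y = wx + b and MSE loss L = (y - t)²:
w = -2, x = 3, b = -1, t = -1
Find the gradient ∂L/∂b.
∂L/∂b = -12

y = wx + b = (-2)(3) + -1 = -7
∂L/∂y = 2(y - t) = 2(-7 - -1) = -12
∂y/∂b = 1
∂L/∂b = ∂L/∂y · ∂y/∂b = -12 × 1 = -12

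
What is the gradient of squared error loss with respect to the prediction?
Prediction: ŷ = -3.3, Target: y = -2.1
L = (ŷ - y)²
∂L/∂ŷ = -2.4

∂L/∂ŷ = 2(ŷ - y) = 2(-3.3 - -2.1) = 2(-1.2) = -2.4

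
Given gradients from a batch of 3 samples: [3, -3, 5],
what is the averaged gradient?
Average gradient = 1.667

Average = (1/3)(3 + -3 + 5) = 5/3 = 1.667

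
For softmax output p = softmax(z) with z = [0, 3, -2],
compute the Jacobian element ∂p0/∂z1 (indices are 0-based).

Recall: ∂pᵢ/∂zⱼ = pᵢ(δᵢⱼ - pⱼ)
∂p0/∂z1 = -0.0446

p = softmax(z) = [0.04712, 0.9465, 0.006377]
p0 = 0.04712, p1 = 0.9465

∂p0/∂z1 = -p0 × p1 = -0.04712 × 0.9465 = -0.0446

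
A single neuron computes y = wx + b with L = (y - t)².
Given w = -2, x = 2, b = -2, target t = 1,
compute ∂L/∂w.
∂L/∂w = -28

y = wx + b = (-2)(2) + -2 = -6
∂L/∂y = 2(y - t) = 2(-6 - 1) = -14
∂y/∂w = x = 2
∂L/∂w = ∂L/∂y · ∂y/∂w = -14 × 2 = -28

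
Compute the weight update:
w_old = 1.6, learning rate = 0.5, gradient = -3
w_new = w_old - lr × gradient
w_new = 3.1

w_new = w - η·∂L/∂w = 1.6 - 0.5×(-3) = 1.6 - (-1.5) = 3.1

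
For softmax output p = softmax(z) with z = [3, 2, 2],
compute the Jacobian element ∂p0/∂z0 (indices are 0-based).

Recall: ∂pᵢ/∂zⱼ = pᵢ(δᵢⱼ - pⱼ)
∂p0/∂z0 = 0.2442

p = softmax(z) = [0.5761, 0.2119, 0.2119]
p0 = 0.5761

∂p0/∂z0 = p0(1 - p0) = 0.5761 × (1 - 0.5761) = 0.2442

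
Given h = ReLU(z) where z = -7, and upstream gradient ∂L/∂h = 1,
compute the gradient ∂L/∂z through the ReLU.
∂L/∂z = 0

h = ReLU(-7) = 0
Since z < 0: ∂h/∂z = 0
∂L/∂z = ∂L/∂h · ∂h/∂z = 1 × 0 = 0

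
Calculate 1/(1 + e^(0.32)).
0.4207

sigmoid(-0.32) = 1/(1 + e^(0.32)) = 1/(1 + 1.377) = 0.4207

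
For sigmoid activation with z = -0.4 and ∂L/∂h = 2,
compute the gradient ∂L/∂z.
∂L/∂z = 0.4805

σ(-0.4) = 0.4013
σ'(-0.4) = σ(-0.4)(1 - σ(-0.4)) = 0.4013 × 0.5987 = 0.2403
∂L/∂z = ∂L/∂h · σ'(z) = 2 × 0.2403 = 0.4805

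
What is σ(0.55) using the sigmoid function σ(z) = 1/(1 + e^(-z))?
0.6341

sigmoid(0.55) = 1/(1 + e^(-0.55)) = 1/(1 + 0.5769) = 0.6341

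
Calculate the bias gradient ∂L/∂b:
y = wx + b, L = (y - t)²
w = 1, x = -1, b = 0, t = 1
∂L/∂b = -4

y = wx + b = (1)(-1) + 0 = -1
∂L/∂y = 2(y - t) = 2(-1 - 1) = -4
∂y/∂b = 1
∂L/∂b = ∂L/∂y · ∂y/∂b = -4 × 1 = -4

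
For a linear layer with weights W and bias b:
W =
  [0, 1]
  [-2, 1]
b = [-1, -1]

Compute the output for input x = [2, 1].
y = [0, -4]

Wx = [0×2 + 1×1, -2×2 + 1×1]
   = [1, -3]
y = Wx + b = [1 + -1, -3 + -1] = [0, -4]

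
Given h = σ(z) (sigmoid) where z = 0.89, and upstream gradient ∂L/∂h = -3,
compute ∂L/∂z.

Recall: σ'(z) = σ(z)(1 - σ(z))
∂L/∂z = -0.6191

σ(0.89) = 0.7089
σ'(0.89) = σ(0.89)(1 - σ(0.89)) = 0.7089 × 0.2911 = 0.2064
∂L/∂z = ∂L/∂h · σ'(z) = -3 × 0.2064 = -0.6191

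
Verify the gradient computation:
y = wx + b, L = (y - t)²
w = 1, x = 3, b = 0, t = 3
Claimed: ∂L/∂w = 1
Incorrect

y = (1)(3) + 0 = 3
∂L/∂y = 2(y - t) = 2(3 - 3) = 0
∂y/∂w = x = 3
∂L/∂w = 0 × 3 = 0

Claimed value: 1
Incorrect: The correct gradient is 0.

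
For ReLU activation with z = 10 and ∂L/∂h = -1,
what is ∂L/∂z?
∂L/∂z = -1

h = ReLU(10) = 10
Since z > 0: ∂h/∂z = 1
∂L/∂z = ∂L/∂h · ∂h/∂z = -1 × 1 = -1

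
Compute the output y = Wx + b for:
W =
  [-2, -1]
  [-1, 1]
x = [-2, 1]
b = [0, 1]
y = [3, 4]

Wx = [-2×-2 + -1×1, -1×-2 + 1×1]
   = [3, 3]
y = Wx + b = [3 + 0, 3 + 1] = [3, 4]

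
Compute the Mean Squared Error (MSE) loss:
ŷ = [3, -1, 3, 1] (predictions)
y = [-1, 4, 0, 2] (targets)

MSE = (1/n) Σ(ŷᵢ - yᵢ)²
MSE = 12.75

MSE = (1/4)((3--1)² + (-1-4)² + (3-0)² + (1-2)²) = (1/4)(16 + 25 + 9 + 1) = 12.75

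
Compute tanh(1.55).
0.9138

tanh(1.55) = (e^(1.55) - e^(-1.55))/(e^(1.55) + e^(-1.55)) = 0.9138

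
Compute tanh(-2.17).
-0.9743

tanh(-2.17) = (e^(-2.17) - e^(2.17))/(e^(-2.17) + e^(2.17)) = -0.9743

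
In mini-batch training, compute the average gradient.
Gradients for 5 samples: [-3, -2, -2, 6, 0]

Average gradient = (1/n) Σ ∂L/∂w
Average gradient = -0.2

Average = (1/5)(-3 + -2 + -2 + 6 + 0) = -1/5 = -0.2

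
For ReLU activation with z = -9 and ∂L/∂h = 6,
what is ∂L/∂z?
∂L/∂z = 0

h = ReLU(-9) = 0
Since z < 0: ∂h/∂z = 0
∂L/∂z = ∂L/∂h · ∂h/∂z = 6 × 0 = 0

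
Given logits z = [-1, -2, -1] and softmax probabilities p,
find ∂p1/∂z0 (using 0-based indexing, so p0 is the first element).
∂p1/∂z0 = -0.06561

p = softmax(z) = [0.4223, 0.1554, 0.4223]
p1 = 0.1554, p0 = 0.4223

∂p1/∂z0 = -p1 × p0 = -0.1554 × 0.4223 = -0.06561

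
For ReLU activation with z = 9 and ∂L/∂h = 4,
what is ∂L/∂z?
∂L/∂z = 4

h = ReLU(9) = 9
Since z > 0: ∂h/∂z = 1
∂L/∂z = ∂L/∂h · ∂h/∂z = 4 × 1 = 4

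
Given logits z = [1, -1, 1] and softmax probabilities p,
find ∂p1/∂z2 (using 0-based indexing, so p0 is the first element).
∂p1/∂z2 = -0.02968

p = softmax(z) = [0.4683, 0.06338, 0.4683]
p1 = 0.06338, p2 = 0.4683

∂p1/∂z2 = -p1 × p2 = -0.06338 × 0.4683 = -0.02968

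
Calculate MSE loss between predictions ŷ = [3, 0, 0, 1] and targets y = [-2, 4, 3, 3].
MSE = 13.5

MSE = (1/4)((3--2)² + (0-4)² + (0-3)² + (1-3)²) = (1/4)(25 + 16 + 9 + 4) = 13.5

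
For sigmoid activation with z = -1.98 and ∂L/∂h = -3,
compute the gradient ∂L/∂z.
∂L/∂z = -0.3198

σ(-1.98) = 0.1213
σ'(-1.98) = σ(-1.98)(1 - σ(-1.98)) = 0.1213 × 0.8787 = 0.1066
∂L/∂z = ∂L/∂h · σ'(z) = -3 × 0.1066 = -0.3198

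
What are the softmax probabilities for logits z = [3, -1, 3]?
p = [0.4955, 0.0091, 0.4955]

exp(z) = [20.09, 0.3679, 20.09]
Sum = 40.54
p = [0.4955, 0.0091, 0.4955]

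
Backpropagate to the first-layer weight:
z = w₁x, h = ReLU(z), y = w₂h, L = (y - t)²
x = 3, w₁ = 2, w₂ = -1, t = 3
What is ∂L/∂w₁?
∂L/∂w₁ = 54

Forward pass:
z = w₁x = 2×3 = 6
h = ReLU(6) = 6
y = w₂h = -1×6 = -6

Backward pass:
∂L/∂y = 2(y - t) = 2(-6 - 3) = -18
∂y/∂h = w₂ = -1
∂h/∂z = 1 (ReLU derivative)
∂z/∂w₁ = x = 3

∂L/∂w₁ = -18 × -1 × 1 × 3 = 54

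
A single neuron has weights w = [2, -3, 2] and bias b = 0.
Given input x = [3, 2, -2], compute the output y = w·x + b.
y = -4

y = (2)(3) + (-3)(2) + (2)(-2) + 0 = -4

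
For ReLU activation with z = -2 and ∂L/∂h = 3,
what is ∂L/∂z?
∂L/∂z = 0

h = ReLU(-2) = 0
Since z < 0: ∂h/∂z = 0
∂L/∂z = ∂L/∂h · ∂h/∂z = 3 × 0 = 0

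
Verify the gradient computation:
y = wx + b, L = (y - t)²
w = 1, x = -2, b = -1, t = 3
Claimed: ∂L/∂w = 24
Correct

y = (1)(-2) + -1 = -3
∂L/∂y = 2(y - t) = 2(-3 - 3) = -12
∂y/∂w = x = -2
∂L/∂w = -12 × -2 = 24

Claimed value: 24
Correct: The correct gradient is 24.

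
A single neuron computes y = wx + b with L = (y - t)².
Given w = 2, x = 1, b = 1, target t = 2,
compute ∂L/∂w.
∂L/∂w = 2

y = wx + b = (2)(1) + 1 = 3
∂L/∂y = 2(y - t) = 2(3 - 2) = 2
∂y/∂w = x = 1
∂L/∂w = ∂L/∂y · ∂y/∂w = 2 × 1 = 2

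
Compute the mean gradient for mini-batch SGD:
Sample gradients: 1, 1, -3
Average gradient = -0.3333

Average = (1/3)(1 + 1 + -3) = -1/3 = -0.3333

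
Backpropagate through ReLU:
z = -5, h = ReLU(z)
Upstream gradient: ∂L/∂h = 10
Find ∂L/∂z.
∂L/∂z = 0

h = ReLU(-5) = 0
Since z < 0: ∂h/∂z = 0
∂L/∂z = ∂L/∂h · ∂h/∂z = 10 × 0 = 0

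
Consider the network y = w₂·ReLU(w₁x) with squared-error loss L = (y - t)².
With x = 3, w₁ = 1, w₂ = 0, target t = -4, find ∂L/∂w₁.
∂L/∂w₁ = 0

Forward pass:
z = w₁x = 1×3 = 3
h = ReLU(3) = 3
y = w₂h = 0×3 = 0

Backward pass:
∂L/∂y = 2(y - t) = 2(0 - -4) = 8
∂y/∂h = w₂ = 0
∂h/∂z = 1 (ReLU derivative)
∂z/∂w₁ = x = 3

∂L/∂w₁ = 8 × 0 × 1 × 3 = 0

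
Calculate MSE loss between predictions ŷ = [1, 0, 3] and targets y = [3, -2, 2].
MSE = 3

MSE = (1/3)((1-3)² + (0--2)² + (3-2)²) = (1/3)(4 + 4 + 1) = 3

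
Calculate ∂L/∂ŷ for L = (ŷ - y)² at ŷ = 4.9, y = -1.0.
∂L/∂ŷ = 11.8

∂L/∂ŷ = 2(ŷ - y) = 2(4.9 - -1.0) = 2(5.9) = 11.8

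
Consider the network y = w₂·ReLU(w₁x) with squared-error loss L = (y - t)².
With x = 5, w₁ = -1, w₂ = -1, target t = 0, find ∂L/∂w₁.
∂L/∂w₁ = 0

Forward pass:
z = w₁x = -1×5 = -5
h = ReLU(-5) = 0
y = w₂h = -1×0 = 0

Backward pass:
∂L/∂y = 2(y - t) = 2(0 - 0) = 0
∂y/∂h = w₂ = -1
∂h/∂z = 0 (ReLU derivative)
∂z/∂w₁ = x = 5

∂L/∂w₁ = 0 × -1 × 0 × 5 = 0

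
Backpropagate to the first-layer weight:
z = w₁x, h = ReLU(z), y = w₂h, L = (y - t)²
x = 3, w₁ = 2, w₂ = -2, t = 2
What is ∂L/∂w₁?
∂L/∂w₁ = 168

Forward pass:
z = w₁x = 2×3 = 6
h = ReLU(6) = 6
y = w₂h = -2×6 = -12

Backward pass:
∂L/∂y = 2(y - t) = 2(-12 - 2) = -28
∂y/∂h = w₂ = -2
∂h/∂z = 1 (ReLU derivative)
∂z/∂w₁ = x = 3

∂L/∂w₁ = -28 × -2 × 1 × 3 = 168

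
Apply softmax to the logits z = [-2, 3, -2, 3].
p = [0.0033, 0.4967, 0.0033, 0.4967]

exp(z) = [0.1353, 20.09, 0.1353, 20.09]
Sum = 40.44
p = [0.0033, 0.4967, 0.0033, 0.4967]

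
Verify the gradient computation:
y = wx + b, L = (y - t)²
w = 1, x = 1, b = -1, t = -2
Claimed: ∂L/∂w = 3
Incorrect

y = (1)(1) + -1 = 0
∂L/∂y = 2(y - t) = 2(0 - -2) = 4
∂y/∂w = x = 1
∂L/∂w = 4 × 1 = 4

Claimed value: 3
Incorrect: The correct gradient is 4.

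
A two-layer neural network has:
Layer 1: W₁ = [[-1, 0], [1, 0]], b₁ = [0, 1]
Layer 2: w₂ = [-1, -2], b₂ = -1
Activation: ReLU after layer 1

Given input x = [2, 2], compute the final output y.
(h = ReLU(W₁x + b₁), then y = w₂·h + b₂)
y = -7

Layer 1 pre-activation: z₁ = [-2, 3]
After ReLU: h = [0, 3]
Layer 2 output: y = -1×0 + -2×3 + -1 = -7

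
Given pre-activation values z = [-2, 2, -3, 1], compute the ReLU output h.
h = [0, 2, 0, 1]

ReLU applied element-wise: max(0,-2)=0, max(0,2)=2, max(0,-3)=0, max(0,1)=1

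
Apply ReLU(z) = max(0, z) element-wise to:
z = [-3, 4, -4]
h = [0, 4, 0]

ReLU applied element-wise: max(0,-3)=0, max(0,4)=4, max(0,-4)=0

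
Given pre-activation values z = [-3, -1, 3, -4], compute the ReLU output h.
h = [0, 0, 3, 0]

ReLU applied element-wise: max(0,-3)=0, max(0,-1)=0, max(0,3)=3, max(0,-4)=0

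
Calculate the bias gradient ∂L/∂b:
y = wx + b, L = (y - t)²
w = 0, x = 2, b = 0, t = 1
∂L/∂b = -2

y = wx + b = (0)(2) + 0 = 0
∂L/∂y = 2(y - t) = 2(0 - 1) = -2
∂y/∂b = 1
∂L/∂b = ∂L/∂y · ∂y/∂b = -2 × 1 = -2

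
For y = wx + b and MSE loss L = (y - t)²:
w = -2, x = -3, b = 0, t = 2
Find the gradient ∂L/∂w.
∂L/∂w = -24

y = wx + b = (-2)(-3) + 0 = 6
∂L/∂y = 2(y - t) = 2(6 - 2) = 8
∂y/∂w = x = -3
∂L/∂w = ∂L/∂y · ∂y/∂w = 8 × -3 = -24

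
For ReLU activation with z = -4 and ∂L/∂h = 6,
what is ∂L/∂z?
∂L/∂z = 0

h = ReLU(-4) = 0
Since z < 0: ∂h/∂z = 0
∂L/∂z = ∂L/∂h · ∂h/∂z = 6 × 0 = 0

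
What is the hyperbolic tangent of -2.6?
-0.989

tanh(-2.6) = (e^(-2.6) - e^(2.6))/(e^(-2.6) + e^(2.6)) = -0.989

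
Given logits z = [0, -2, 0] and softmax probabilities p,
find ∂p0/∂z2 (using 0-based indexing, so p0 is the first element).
∂p0/∂z2 = -0.2193

p = softmax(z) = [0.4683, 0.06338, 0.4683]
p0 = 0.4683, p2 = 0.4683

∂p0/∂z2 = -p0 × p2 = -0.4683 × 0.4683 = -0.2193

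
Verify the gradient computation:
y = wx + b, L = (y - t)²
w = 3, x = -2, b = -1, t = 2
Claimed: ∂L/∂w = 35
Incorrect

y = (3)(-2) + -1 = -7
∂L/∂y = 2(y - t) = 2(-7 - 2) = -18
∂y/∂w = x = -2
∂L/∂w = -18 × -2 = 36

Claimed value: 35
Incorrect: The correct gradient is 36.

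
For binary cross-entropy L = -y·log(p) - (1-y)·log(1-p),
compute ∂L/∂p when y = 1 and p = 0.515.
∂L/∂p = -1.942

∂L/∂p = -y/p + (1-y)/(1-p) = -1/0.515 + 0 = -1.942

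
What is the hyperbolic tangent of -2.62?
-0.9895

tanh(-2.62) = (e^(-2.62) - e^(2.62))/(e^(-2.62) + e^(2.62)) = -0.9895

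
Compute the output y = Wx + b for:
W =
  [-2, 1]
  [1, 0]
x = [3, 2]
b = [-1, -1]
y = [-5, 2]

Wx = [-2×3 + 1×2, 1×3 + 0×2]
   = [-4, 3]
y = Wx + b = [-4 + -1, 3 + -1] = [-5, 2]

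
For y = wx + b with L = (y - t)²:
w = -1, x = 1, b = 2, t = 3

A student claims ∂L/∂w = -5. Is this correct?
Incorrect

y = (-1)(1) + 2 = 1
∂L/∂y = 2(y - t) = 2(1 - 3) = -4
∂y/∂w = x = 1
∂L/∂w = -4 × 1 = -4

Claimed value: -5
Incorrect: The correct gradient is -4.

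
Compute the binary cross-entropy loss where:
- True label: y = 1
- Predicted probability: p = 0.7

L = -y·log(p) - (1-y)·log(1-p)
L = 0.3567

L = -1·log(0.7) - 0·log(0.3) = -log(0.7) = 0.3567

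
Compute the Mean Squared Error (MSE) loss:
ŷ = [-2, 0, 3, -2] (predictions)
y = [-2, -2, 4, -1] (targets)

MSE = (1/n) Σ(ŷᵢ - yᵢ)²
MSE = 1.5

MSE = (1/4)((-2--2)² + (0--2)² + (3-4)² + (-2--1)²) = (1/4)(0 + 4 + 1 + 1) = 1.5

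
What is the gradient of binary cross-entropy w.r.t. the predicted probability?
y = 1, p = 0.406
∂L/∂p = -2.463

∂L/∂p = -y/p + (1-y)/(1-p) = -1/0.406 + 0 = -2.463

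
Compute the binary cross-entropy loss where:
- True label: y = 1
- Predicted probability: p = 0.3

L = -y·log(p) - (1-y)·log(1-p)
L = 1.204

L = -1·log(0.3) - 0·log(0.7) = -log(0.3) = 1.204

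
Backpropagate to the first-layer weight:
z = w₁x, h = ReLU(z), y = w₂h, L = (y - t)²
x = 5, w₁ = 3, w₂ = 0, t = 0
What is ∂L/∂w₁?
∂L/∂w₁ = 0

Forward pass:
z = w₁x = 3×5 = 15
h = ReLU(15) = 15
y = w₂h = 0×15 = 0

Backward pass:
∂L/∂y = 2(y - t) = 2(0 - 0) = 0
∂y/∂h = w₂ = 0
∂h/∂z = 1 (ReLU derivative)
∂z/∂w₁ = x = 5

∂L/∂w₁ = 0 × 0 × 1 × 5 = 0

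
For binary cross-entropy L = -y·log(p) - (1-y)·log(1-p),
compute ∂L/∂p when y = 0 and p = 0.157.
∂L/∂p = 1.186

∂L/∂p = -y/p + (1-y)/(1-p) = 0 + 1/0.843 = 1.186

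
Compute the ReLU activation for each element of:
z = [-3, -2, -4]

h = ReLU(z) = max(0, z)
h = [0, 0, 0]

ReLU applied element-wise: max(0,-3)=0, max(0,-2)=0, max(0,-4)=0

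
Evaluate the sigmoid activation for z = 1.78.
0.8557

sigmoid(1.78) = 1/(1 + e^(-1.78)) = 1/(1 + 0.1686) = 0.8557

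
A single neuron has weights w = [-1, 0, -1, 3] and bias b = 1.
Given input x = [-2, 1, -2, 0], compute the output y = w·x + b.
y = 5

y = (-1)(-2) + (0)(1) + (-1)(-2) + (3)(0) + 1 = 5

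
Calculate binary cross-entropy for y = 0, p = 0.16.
L = 0.1744

L = -0·log(0.16) - 1·log(0.84) = -log(0.84) = 0.1744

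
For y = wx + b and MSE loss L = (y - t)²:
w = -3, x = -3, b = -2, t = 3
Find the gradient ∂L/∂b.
∂L/∂b = 8

y = wx + b = (-3)(-3) + -2 = 7
∂L/∂y = 2(y - t) = 2(7 - 3) = 8
∂y/∂b = 1
∂L/∂b = ∂L/∂y · ∂y/∂b = 8 × 1 = 8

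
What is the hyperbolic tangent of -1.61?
-0.9232

tanh(-1.61) = (e^(-1.61) - e^(1.61))/(e^(-1.61) + e^(1.61)) = -0.9232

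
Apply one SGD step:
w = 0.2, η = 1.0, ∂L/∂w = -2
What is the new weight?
w_new = 2.2

w_new = w - η·∂L/∂w = 0.2 - 1.0×(-2) = 0.2 - (-2) = 2.2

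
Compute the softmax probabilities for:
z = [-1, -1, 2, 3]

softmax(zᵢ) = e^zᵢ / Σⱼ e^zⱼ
p = [0.013, 0.013, 0.2619, 0.712]

exp(z) = [0.3679, 0.3679, 7.389, 20.09]
Sum = 28.21
p = [0.013, 0.013, 0.2619, 0.712]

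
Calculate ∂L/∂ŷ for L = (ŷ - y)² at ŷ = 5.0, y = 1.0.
∂L/∂ŷ = 8.0

∂L/∂ŷ = 2(ŷ - y) = 2(5.0 - 1.0) = 2(4.0) = 8.0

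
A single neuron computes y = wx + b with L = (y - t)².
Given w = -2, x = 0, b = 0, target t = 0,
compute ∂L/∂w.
∂L/∂w = 0

y = wx + b = (-2)(0) + 0 = 0
∂L/∂y = 2(y - t) = 2(0 - 0) = 0
∂y/∂w = x = 0
∂L/∂w = ∂L/∂y · ∂y/∂w = 0 × 0 = 0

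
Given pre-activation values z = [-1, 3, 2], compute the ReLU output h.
h = [0, 3, 2]

ReLU applied element-wise: max(0,-1)=0, max(0,3)=3, max(0,2)=2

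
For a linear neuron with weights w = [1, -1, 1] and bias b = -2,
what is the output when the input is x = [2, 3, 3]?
y = 0

y = (1)(2) + (-1)(3) + (1)(3) + -2 = 0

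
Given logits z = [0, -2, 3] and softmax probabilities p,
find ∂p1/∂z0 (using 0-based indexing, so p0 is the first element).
∂p1/∂z0 = -0.0003005

p = softmax(z) = [0.04712, 0.006377, 0.9465]
p1 = 0.006377, p0 = 0.04712

∂p1/∂z0 = -p1 × p0 = -0.006377 × 0.04712 = -0.0003005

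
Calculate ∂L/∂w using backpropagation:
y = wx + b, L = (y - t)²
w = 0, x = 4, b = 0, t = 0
∂L/∂w = 0

y = wx + b = (0)(4) + 0 = 0
∂L/∂y = 2(y - t) = 2(0 - 0) = 0
∂y/∂w = x = 4
∂L/∂w = ∂L/∂y · ∂y/∂w = 0 × 4 = 0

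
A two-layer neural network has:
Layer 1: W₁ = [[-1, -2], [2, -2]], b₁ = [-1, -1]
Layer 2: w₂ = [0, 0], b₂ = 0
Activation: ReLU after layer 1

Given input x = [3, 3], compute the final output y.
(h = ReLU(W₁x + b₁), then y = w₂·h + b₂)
y = 0

Layer 1 pre-activation: z₁ = [-10, -1]
After ReLU: h = [0, 0]
Layer 2 output: y = 0×0 + 0×0 + 0 = 0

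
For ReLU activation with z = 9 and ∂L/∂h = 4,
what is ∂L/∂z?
∂L/∂z = 4

h = ReLU(9) = 9
Since z > 0: ∂h/∂z = 1
∂L/∂z = ∂L/∂h · ∂h/∂z = 4 × 1 = 4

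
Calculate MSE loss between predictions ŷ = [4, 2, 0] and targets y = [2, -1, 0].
MSE = 4.333

MSE = (1/3)((4-2)² + (2--1)² + (0-0)²) = (1/3)(4 + 9 + 0) = 4.333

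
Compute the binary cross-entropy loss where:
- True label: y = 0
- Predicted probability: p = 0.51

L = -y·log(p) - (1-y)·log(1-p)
L = 0.7133

L = -0·log(0.51) - 1·log(0.49) = -log(0.49) = 0.7133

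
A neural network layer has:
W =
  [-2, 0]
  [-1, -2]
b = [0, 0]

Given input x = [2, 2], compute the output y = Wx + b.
y = [-4, -6]

Wx = [-2×2 + 0×2, -1×2 + -2×2]
   = [-4, -6]
y = Wx + b = [-4 + 0, -6 + 0] = [-4, -6]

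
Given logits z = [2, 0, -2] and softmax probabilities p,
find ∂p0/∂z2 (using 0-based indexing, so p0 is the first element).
∂p0/∂z2 = -0.01376

p = softmax(z) = [0.8668, 0.1173, 0.01588]
p0 = 0.8668, p2 = 0.01588

∂p0/∂z2 = -p0 × p2 = -0.8668 × 0.01588 = -0.01376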